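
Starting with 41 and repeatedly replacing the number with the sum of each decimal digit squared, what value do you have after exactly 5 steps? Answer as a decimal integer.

85

41 → 4² + 1² = 17
17 → 1² + 7² = 50
50 → 5² + 0² = 25
25 → 2² + 5² = 29
29 → 2² + 9² = 85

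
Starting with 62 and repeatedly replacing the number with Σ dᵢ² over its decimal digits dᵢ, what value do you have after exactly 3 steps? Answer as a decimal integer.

37

62 → 6² + 2² = 36 + 4 = 40
40 → 4² + 0² = 16 + 0 = 16
16 → 1² + 6² = 1 + 36 = 37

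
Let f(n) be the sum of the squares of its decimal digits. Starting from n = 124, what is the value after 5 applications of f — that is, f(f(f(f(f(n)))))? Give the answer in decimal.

124 → 1² + 2² + 4² = 21
21 → 2² + 1² = 5
5 → 5² = 25
25 → 2² + 5² = 29
29 → 2² + 9² = 85

85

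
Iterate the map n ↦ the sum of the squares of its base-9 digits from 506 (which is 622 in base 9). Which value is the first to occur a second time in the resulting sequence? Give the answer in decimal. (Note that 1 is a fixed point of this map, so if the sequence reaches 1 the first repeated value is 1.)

50

506 = (6,2,2)_9 → 6² + 2² + 2² = 36 + 4 + 4 = 44
44 = (4,8)_9 → 4² + 8² = 16 + 64 = 80
80 = (8,8)_9 → 8² + 8² = 64 + 64 = 128
128 = (1,5,2)_9 → 1² + 5² + 2² = 1 + 25 + 4 = 30
30 = (3,3)_9 → 3² + 3² = 9 + 9 = 18
18 = (2,0)_9 → 2² + 0² = 4 + 0 = 4
4 = (4)_9 → 4² = 16
16 = (1,7)_9 → 1² + 7² = 1 + 49 = 50
50 = (5,5)_9 → 5² + 5² = 25 + 25 = 50  — 50 already appeared earlier.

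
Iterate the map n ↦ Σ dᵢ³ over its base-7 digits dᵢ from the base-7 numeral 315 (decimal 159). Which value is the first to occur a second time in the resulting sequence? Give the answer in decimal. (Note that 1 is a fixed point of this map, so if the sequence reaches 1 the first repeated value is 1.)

159 = (3,1,5)_7 → 3³ + 1³ + 5³ = 27 + 1 + 125 = 153
153 = (3,0,6)_7 → 3³ + 0³ + 6³ = 27 + 0 + 216 = 243
243 = (4,6,5)_7 → 4³ + 6³ + 5³ = 64 + 216 + 125 = 405
405 = (1,1,1,6)_7 → 1³ + 1³ + 1³ + 6³ = 1 + 1 + 1 + 216 = 219
219 = (4,3,2)_7 → 4³ + 3³ + 2³ = 64 + 27 + 8 = 99
99 = (2,0,1)_7 → 2³ + 0³ + 1³ = 8 + 0 + 1 = 9
9 = (1,2)_7 → 1³ + 2³ = 1 + 8 = 9  — 9 already appeared earlier.

9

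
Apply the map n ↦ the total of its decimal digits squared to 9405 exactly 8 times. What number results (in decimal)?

9405 → 9² + 4² + 0² + 5² = 122
122 → 1² + 2² + 2² = 9
9 → 9² = 81
81 → 8² + 1² = 65
65 → 6² + 5² = 61
61 → 6² + 1² = 37
37 → 3² + 7² = 58
58 → 5² + 8² = 89

89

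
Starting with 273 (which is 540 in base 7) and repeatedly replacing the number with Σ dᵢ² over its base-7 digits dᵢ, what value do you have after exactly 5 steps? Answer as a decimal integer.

45

273 = (5,4,0)_7 → 5² + 4² + 0² = 41
41 = (5,6)_7 → 5² + 6² = 61
61 = (1,1,5)_7 → 1² + 1² + 5² = 27
27 = (3,6)_7 → 3² + 6² = 45
45 = (6,3)_7 → 6² + 3² = 45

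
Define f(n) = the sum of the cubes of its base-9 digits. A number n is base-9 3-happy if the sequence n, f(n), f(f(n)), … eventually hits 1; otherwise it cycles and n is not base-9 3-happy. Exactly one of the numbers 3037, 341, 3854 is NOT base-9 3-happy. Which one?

3037: 3037 → 193 → 99 → 9 → 1  — reaches 1 (base-9 3-happy)
341: 341 → 577 → 345 → 99 → 9 → 1  — reaches 1 (base-9 3-happy)
3854: 3854 → 266 → 160 → 856 → 128 → 134 → 638 → 1198 → 470 → 476 → 980 → 540 → 432 → 152 → 856  — repeats 856 (not base-9 3-happy)

3854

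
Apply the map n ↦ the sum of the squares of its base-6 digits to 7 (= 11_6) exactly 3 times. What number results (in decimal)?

7 = (1,1)_6 → 1² + 1² = 2
2 = (2)_6 → 2² = 4
4 = (4)_6 → 4² = 16

16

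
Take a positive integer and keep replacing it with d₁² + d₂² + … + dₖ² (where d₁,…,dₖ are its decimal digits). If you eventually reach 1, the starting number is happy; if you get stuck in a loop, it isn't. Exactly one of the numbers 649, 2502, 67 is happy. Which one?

649: 649 → 133 → 19 → 82 → 68 → 100 → 1  — reaches 1 (happy)
2502: 2502 → 33 → 18 → 65 → 61 → 37 → 58 → 89 → 145 → 42 → 20 → 4 → 16 → 37  — repeats 37 (not happy)
67: 67 → 85 → 89 → 145 → 42 → 20 → 4 → 16 → 37 → 58 → 89  — repeats 89 (not happy)

649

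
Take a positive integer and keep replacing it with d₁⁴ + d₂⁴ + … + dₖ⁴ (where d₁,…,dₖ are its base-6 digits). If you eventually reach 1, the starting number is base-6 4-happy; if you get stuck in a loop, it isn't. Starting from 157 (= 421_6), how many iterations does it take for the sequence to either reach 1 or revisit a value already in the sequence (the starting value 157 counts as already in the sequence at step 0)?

10

157 = (4,2,1)_6 → 273
273 = (1,1,3,3)_6 → 164
164 = (4,3,2)_6 → 353
353 = (1,3,4,5)_6 → 963
963 = (4,2,4,3)_6 → 609
609 = (2,4,5,3)_6 → 978
978 = (4,3,1,0)_6 → 338
338 = (1,3,2,2)_6 → 114
114 = (3,1,0)_6 → 82
82 = (2,1,4)_6 → 273  — 273 repeats.
That took 10 steps.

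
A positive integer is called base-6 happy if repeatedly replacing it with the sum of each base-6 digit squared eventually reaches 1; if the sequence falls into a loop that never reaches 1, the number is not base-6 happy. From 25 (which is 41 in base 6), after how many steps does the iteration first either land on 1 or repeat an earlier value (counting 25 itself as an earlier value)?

25 = (4,1)_6 → 4² + 1² = 17
17 = (2,5)_6 → 2² + 5² = 29
29 = (4,5)_6 → 4² + 5² = 41
41 = (1,0,5)_6 → 1² + 0² + 5² = 26
26 = (4,2)_6 → 4² + 2² = 20
20 = (3,2)_6 → 3² + 2² = 13
13 = (2,1)_6 → 2² + 1² = 5
5 = (5)_6 → 5² = 25  — 25 repeats.
That took 8 steps.

8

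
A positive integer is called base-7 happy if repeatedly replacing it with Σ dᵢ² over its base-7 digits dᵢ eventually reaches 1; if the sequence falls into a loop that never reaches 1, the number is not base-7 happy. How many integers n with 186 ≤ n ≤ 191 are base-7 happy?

186: 186 → 50 → 2 → 4 → 16 → 8 → 2  — not base-7 happy
187: 187 → 59 → 11 → 17 → 13 → 37 → 29 → 17  — not base-7 happy
188: 188 → 70 → 10 → 10  — not base-7 happy
189: 189 → 45 → 45  — not base-7 happy
190: 190 → 46 → 52 → 10 → 10  — not base-7 happy
191: 191 → 49 → 1  — base-7 happy
base-7 happy: 191

1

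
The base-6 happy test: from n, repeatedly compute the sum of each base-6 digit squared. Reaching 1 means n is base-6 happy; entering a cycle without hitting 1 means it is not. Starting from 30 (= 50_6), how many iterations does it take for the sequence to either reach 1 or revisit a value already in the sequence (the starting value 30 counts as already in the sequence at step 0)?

30 = (5,0)_6 → 25
25 = (4,1)_6 → 17
17 = (2,5)_6 → 29
29 = (4,5)_6 → 41
41 = (1,0,5)_6 → 26
26 = (4,2)_6 → 20
20 = (3,2)_6 → 13
13 = (2,1)_6 → 5
5 = (5)_6 → 25  — 25 repeats.
That took 9 steps.

9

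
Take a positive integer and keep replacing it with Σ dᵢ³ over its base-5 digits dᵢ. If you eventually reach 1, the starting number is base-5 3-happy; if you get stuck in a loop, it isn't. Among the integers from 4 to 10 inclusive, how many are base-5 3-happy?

1

4: 4 → 64 → 80 → 28 → 28  (repeats 28)
5: 5 → 1  (reaches 1)
6: 6 → 2 → 8 → 28 → 28  (repeats 28)
7: 7 → 9 → 65 → 35 → 9  (repeats 9)
8: 8 → 28 → 28  (repeats 28)
9: 9 → 65 → 35 → 9  (repeats 9)
10: 10 → 8 → 28 → 28  (repeats 28)
base-5 3-happy: 5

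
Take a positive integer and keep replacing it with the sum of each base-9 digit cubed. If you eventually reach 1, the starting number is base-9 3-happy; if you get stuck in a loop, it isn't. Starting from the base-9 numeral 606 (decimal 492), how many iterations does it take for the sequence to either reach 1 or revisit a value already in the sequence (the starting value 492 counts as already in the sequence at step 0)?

492 = (6,0,6)_9 → 6³ + 0³ + 6³ = 216 + 0 + 216 = 432
432 = (5,3,0)_9 → 5³ + 3³ + 0³ = 125 + 27 + 0 = 152
152 = (1,7,8)_9 → 1³ + 7³ + 8³ = 1 + 343 + 512 = 856
856 = (1,1,5,1)_9 → 1³ + 1³ + 5³ + 1³ = 1 + 1 + 125 + 1 = 128
128 = (1,5,2)_9 → 1³ + 5³ + 2³ = 1 + 125 + 8 = 134
134 = (1,5,8)_9 → 1³ + 5³ + 8³ = 1 + 125 + 512 = 638
638 = (7,7,8)_9 → 7³ + 7³ + 8³ = 343 + 343 + 512 = 1198
1198 = (1,5,7,1)_9 → 1³ + 5³ + 7³ + 1³ = 1 + 125 + 343 + 1 = 470
470 = (5,7,2)_9 → 5³ + 7³ + 2³ = 125 + 343 + 8 = 476
476 = (5,7,8)_9 → 5³ + 7³ + 8³ = 125 + 343 + 512 = 980
980 = (1,3,0,8)_9 → 1³ + 3³ + 0³ + 8³ = 1 + 27 + 0 + 512 = 540
540 = (6,6,0)_9 → 6³ + 6³ + 0³ = 216 + 216 + 0 = 432  — 432 repeats.
That took 12 steps.

12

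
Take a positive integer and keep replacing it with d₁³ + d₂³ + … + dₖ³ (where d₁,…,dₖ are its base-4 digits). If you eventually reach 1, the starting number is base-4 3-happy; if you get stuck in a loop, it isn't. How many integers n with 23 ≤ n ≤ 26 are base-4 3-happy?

23: 23 → 29 → 29  — not base-4 3-happy
24: 24 → 9 → 9  — not base-4 3-happy
25: 25 → 10 → 16 → 1  — base-4 3-happy
26: 26 → 17 → 2 → 8 → 8  — not base-4 3-happy
base-4 3-happy: 25

1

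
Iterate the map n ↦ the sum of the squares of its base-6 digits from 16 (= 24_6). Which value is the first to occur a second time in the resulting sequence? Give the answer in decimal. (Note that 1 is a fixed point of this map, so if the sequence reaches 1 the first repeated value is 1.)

16 = (2,4)_6 → 2² + 4² = 4 + 16 = 20
20 = (3,2)_6 → 3² + 2² = 9 + 4 = 13
13 = (2,1)_6 → 2² + 1² = 4 + 1 = 5
5 = (5)_6 → 5² = 25
25 = (4,1)_6 → 4² + 1² = 16 + 1 = 17
17 = (2,5)_6 → 2² + 5² = 4 + 25 = 29
29 = (4,5)_6 → 4² + 5² = 16 + 25 = 41
41 = (1,0,5)_6 → 1² + 0² + 5² = 1 + 0 + 25 = 26
26 = (4,2)_6 → 4² + 2² = 16 + 4 = 20  — 20 already appeared earlier.

20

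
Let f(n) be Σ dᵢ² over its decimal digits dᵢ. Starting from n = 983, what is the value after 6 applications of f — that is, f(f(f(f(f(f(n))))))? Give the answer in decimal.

37

983 → 9² + 8² + 3² = 81 + 64 + 9 = 154
154 → 1² + 5² + 4² = 1 + 25 + 16 = 42
42 → 4² + 2² = 16 + 4 = 20
20 → 2² + 0² = 4 + 0 = 4
4 → 4² = 16
16 → 1² + 6² = 1 + 36 = 37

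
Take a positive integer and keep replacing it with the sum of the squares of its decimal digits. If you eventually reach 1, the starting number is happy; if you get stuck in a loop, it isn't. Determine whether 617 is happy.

happy

617 → 86
86 → 100
100 → 1  — reached 1.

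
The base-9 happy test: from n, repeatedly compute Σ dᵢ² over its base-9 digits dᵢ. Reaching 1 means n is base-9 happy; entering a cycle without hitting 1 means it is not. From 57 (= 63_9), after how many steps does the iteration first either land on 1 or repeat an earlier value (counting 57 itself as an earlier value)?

6

57 = (6,3)_9 → 6² + 3² = 36 + 9 = 45
45 = (5,0)_9 → 5² + 0² = 25 + 0 = 25
25 = (2,7)_9 → 2² + 7² = 4 + 49 = 53
53 = (5,8)_9 → 5² + 8² = 25 + 64 = 89
89 = (1,0,8)_9 → 1² + 0² + 8² = 1 + 0 + 64 = 65
65 = (7,2)_9 → 7² + 2² = 49 + 4 = 53  — 53 repeats.
That took 6 steps.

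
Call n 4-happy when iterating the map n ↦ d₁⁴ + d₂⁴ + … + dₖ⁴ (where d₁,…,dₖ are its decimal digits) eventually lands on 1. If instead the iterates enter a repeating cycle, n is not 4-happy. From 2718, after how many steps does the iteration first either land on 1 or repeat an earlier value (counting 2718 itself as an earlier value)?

3

2718 → 2⁴ + 7⁴ + 1⁴ + 8⁴ = 6514
6514 → 6⁴ + 5⁴ + 1⁴ + 4⁴ = 2178
2178 → 2⁴ + 1⁴ + 7⁴ + 8⁴ = 6514  — 6514 repeats.
That took 3 steps.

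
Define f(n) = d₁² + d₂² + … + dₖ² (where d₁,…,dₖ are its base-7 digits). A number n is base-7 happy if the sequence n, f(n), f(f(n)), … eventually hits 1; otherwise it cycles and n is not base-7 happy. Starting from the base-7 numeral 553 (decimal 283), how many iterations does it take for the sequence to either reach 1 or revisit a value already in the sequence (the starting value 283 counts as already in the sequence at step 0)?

7

283 = (5,5,3)_7 → 5² + 5² + 3² = 59
59 = (1,1,3)_7 → 1² + 1² + 3² = 11
11 = (1,4)_7 → 1² + 4² = 17
17 = (2,3)_7 → 2² + 3² = 13
13 = (1,6)_7 → 1² + 6² = 37
37 = (5,2)_7 → 5² + 2² = 29
29 = (4,1)_7 → 4² + 1² = 17  — 17 repeats.
That took 7 steps.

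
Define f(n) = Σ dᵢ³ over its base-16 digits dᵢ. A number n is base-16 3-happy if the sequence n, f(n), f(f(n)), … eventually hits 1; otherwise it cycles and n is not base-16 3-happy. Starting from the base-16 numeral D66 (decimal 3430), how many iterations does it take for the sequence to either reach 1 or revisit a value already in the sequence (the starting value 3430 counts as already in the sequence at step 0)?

3430 = (13,6,6)_16 → 13³ + 6³ + 6³ = 2197 + 216 + 216 = 2629
2629 = (10,4,5)_16 → 10³ + 4³ + 5³ = 1000 + 64 + 125 = 1189
1189 = (4,10,5)_16 → 4³ + 10³ + 5³ = 64 + 1000 + 125 = 1189  — 1189 repeats.
That took 3 steps.

3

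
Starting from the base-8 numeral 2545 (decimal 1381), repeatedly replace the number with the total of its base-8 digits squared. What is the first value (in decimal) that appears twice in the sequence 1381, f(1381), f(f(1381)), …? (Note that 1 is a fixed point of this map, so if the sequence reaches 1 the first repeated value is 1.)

26

1381 = (2,5,4,5)_8 → 70
70 = (1,0,6)_8 → 37
37 = (4,5)_8 → 41
41 = (5,1)_8 → 26
26 = (3,2)_8 → 13
13 = (1,5)_8 → 26  — 26 already appeared earlier.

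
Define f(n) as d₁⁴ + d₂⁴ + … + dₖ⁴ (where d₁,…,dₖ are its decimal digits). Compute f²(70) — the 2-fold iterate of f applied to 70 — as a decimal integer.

273

70 → 7⁴ + 0⁴ = 2401
2401 → 2⁴ + 4⁴ + 0⁴ + 1⁴ = 273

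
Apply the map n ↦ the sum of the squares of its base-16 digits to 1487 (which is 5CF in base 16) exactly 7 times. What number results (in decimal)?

1487 = (5,12,15)_16 → 5² + 12² + 15² = 25 + 144 + 225 = 394
394 = (1,8,10)_16 → 1² + 8² + 10² = 1 + 64 + 100 = 165
165 = (10,5)_16 → 10² + 5² = 100 + 25 = 125
125 = (7,13)_16 → 7² + 13² = 49 + 169 = 218
218 = (13,10)_16 → 13² + 10² = 169 + 100 = 269
269 = (1,0,13)_16 → 1² + 0² + 13² = 1 + 0 + 169 = 170
170 = (10,10)_16 → 10² + 10² = 100 + 100 = 200

200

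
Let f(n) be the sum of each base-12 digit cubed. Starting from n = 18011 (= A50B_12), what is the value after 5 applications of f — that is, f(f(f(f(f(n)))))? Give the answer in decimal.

18011 = (10,5,0,11)_12 → 10³ + 5³ + 0³ + 11³ = 1000 + 125 + 0 + 1331 = 2456
2456 = (1,5,0,8)_12 → 1³ + 5³ + 0³ + 8³ = 1 + 125 + 0 + 512 = 638
638 = (4,5,2)_12 → 4³ + 5³ + 2³ = 64 + 125 + 8 = 197
197 = (1,4,5)_12 → 1³ + 4³ + 5³ = 1 + 64 + 125 = 190
190 = (1,3,10)_12 → 1³ + 3³ + 10³ = 1 + 27 + 1000 = 1028

1028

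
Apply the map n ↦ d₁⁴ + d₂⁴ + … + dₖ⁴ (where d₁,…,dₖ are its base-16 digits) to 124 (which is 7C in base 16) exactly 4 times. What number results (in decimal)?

124 = (7,12)_16 → 23137
23137 = (5,10,6,1)_16 → 11922
11922 = (2,14,9,2)_16 → 45009
45009 = (10,15,13,1)_16 → 89187

89187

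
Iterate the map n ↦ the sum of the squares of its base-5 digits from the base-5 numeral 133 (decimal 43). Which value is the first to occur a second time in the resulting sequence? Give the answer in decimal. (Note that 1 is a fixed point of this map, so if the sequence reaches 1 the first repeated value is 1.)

43 = (1,3,3)_5 → 1² + 3² + 3² = 19
19 = (3,4)_5 → 3² + 4² = 25
25 = (1,0,0)_5 → 1² + 0² + 0² = 1  — reached the fixed point 1.
1 → 1, so 1 is the first repeated value.

1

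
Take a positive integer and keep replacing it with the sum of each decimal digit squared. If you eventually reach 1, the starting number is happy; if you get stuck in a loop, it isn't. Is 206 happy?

206 → 2² + 0² + 6² = 4 + 0 + 36 = 40
40 → 4² + 0² = 16 + 0 = 16
16 → 1² + 6² = 1 + 36 = 37
37 → 3² + 7² = 9 + 49 = 58
58 → 5² + 8² = 25 + 64 = 89
89 → 8² + 9² = 64 + 81 = 145
145 → 1² + 4² + 5² = 1 + 16 + 25 = 42
42 → 4² + 2² = 16 + 4 = 20
20 → 2² + 0² = 4 + 0 = 4
4 → 4² = 16  — 16 already seen; the sequence cycles without reaching 1.

not happy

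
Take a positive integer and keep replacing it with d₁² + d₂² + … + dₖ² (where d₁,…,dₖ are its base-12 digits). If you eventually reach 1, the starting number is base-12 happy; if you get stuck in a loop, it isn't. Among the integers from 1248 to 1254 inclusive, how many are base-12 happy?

1248: 1248 → 128 → 164 → 66 → 61 → 26 → 8 → 64 → 41 → 34 → 104 → 128  (repeats 128)
1249: 1249 → 129 → 181 → 11 → 121 → 101 → 89 → 74 → 40 → 25 → 5 → 25  (repeats 25)
1250: 1250 → 132 → 121 → 101 → 89 → 74 → 40 → 25 → 5 → 25  (repeats 25)
1251: 1251 → 137 → 146 → 5 → 25 → 5  (repeats 5)
1252: 1252 → 144 → 1  (reaches 1)
1253: 1253 → 153 → 82 → 136 → 137 → 146 → 5 → 25 → 5  (repeats 5)
1254: 1254 → 164 → 66 → 61 → 26 → 8 → 64 → 41 → 34 → 104 → 128 → 164  (repeats 164)
base-12 happy: 1252

1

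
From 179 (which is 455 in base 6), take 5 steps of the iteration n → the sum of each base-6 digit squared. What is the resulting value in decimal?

179 = (4,5,5)_6 → 4² + 5² + 5² = 16 + 25 + 25 = 66
66 = (1,5,0)_6 → 1² + 5² + 0² = 1 + 25 + 0 = 26
26 = (4,2)_6 → 4² + 2² = 16 + 4 = 20
20 = (3,2)_6 → 3² + 2² = 9 + 4 = 13
13 = (2,1)_6 → 2² + 1² = 4 + 1 = 5

5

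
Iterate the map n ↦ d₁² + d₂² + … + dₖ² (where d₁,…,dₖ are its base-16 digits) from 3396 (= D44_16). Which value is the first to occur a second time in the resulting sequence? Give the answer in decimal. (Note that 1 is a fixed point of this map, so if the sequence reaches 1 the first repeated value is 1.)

169

3396 = (13,4,4)_16 → 201
201 = (12,9)_16 → 225
225 = (14,1)_16 → 197
197 = (12,5)_16 → 169
169 = (10,9)_16 → 181
181 = (11,5)_16 → 146
146 = (9,2)_16 → 85
85 = (5,5)_16 → 50
50 = (3,2)_16 → 13
13 = (13)_16 → 169  — 169 already appeared earlier.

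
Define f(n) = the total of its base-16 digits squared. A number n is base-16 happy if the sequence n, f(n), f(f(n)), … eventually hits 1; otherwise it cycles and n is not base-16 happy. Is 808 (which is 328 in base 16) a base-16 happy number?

808 = (3,2,8)_16 → 3² + 2² + 8² = 77
77 = (4,13)_16 → 4² + 13² = 185
185 = (11,9)_16 → 11² + 9² = 202
202 = (12,10)_16 → 12² + 10² = 244
244 = (15,4)_16 → 15² + 4² = 241
241 = (15,1)_16 → 15² + 1² = 226
226 = (14,2)_16 → 14² + 2² = 200
200 = (12,8)_16 → 12² + 8² = 208
208 = (13,0)_16 → 13² + 0² = 169
169 = (10,9)_16 → 10² + 9² = 181
181 = (11,5)_16 → 11² + 5² = 146
146 = (9,2)_16 → 9² + 2² = 85
85 = (5,5)_16 → 5² + 5² = 50
50 = (3,2)_16 → 3² + 2² = 13
13 = (13)_16 → 13² = 169  — 169 already seen; the sequence cycles without reaching 1.

not base-16 happy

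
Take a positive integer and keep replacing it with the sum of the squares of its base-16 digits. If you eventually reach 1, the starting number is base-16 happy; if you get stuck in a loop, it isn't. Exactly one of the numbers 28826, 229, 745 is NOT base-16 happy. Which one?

229

28826: 28826 → 230 → 232 → 260 → 17 → 2 → 4 → 16 → 1  — reaches 1 (base-16 happy)
229: 229 → 221 → 338 → 30 → 197 → 169 → 181 → 146 → 85 → 50 → 13 → 169  — repeats 169 (not base-16 happy)
745: 745 → 281 → 83 → 34 → 8 → 64 → 16 → 1  — reaches 1 (base-16 happy)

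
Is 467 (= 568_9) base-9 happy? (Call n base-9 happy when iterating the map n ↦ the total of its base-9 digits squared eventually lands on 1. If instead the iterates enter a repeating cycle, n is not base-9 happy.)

base-9 happy

467 = (5,6,8)_9 → 5² + 6² + 8² = 125
125 = (1,4,8)_9 → 1² + 4² + 8² = 81
81 = (1,0,0)_9 → 1² + 0² + 0² = 1  — reached 1.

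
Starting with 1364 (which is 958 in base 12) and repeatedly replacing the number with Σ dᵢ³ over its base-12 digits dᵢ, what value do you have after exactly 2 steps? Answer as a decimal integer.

1854

1364 = (9,5,8)_12 → 9³ + 5³ + 8³ = 729 + 125 + 512 = 1366
1366 = (9,5,10)_12 → 9³ + 5³ + 10³ = 729 + 125 + 1000 = 1854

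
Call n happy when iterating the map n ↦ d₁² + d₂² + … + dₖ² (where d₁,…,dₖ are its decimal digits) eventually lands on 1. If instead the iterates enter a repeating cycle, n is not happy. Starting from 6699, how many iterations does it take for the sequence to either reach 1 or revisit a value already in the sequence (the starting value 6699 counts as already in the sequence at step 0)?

6699 → 6² + 6² + 9² + 9² = 234
234 → 2² + 3² + 4² = 29
29 → 2² + 9² = 85
85 → 8² + 5² = 89
89 → 8² + 9² = 145
145 → 1² + 4² + 5² = 42
42 → 4² + 2² = 20
20 → 2² + 0² = 4
4 → 4² = 16
16 → 1² + 6² = 37
37 → 3² + 7² = 58
58 → 5² + 8² = 89  — 89 repeats.
That took 12 steps.

12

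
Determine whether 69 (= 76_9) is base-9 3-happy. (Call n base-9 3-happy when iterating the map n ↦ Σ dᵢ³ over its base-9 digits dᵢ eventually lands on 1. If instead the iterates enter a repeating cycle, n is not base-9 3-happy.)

base-9 3-happy

69 = (7,6)_9 → 7³ + 6³ = 343 + 216 = 559
559 = (6,8,1)_9 → 6³ + 8³ + 1³ = 216 + 512 + 1 = 729
729 = (1,0,0,0)_9 → 1³ + 0³ + 0³ + 0³ = 1 + 0 + 0 + 0 = 1  — reached 1.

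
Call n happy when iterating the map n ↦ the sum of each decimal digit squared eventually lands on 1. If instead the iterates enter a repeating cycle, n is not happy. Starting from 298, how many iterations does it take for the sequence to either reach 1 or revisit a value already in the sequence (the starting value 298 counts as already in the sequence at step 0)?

298 → 2² + 9² + 8² = 4 + 81 + 64 = 149
149 → 1² + 4² + 9² = 1 + 16 + 81 = 98
98 → 9² + 8² = 81 + 64 = 145
145 → 1² + 4² + 5² = 1 + 16 + 25 = 42
42 → 4² + 2² = 16 + 4 = 20
20 → 2² + 0² = 4 + 0 = 4
4 → 4² = 16
16 → 1² + 6² = 1 + 36 = 37
37 → 3² + 7² = 9 + 49 = 58
58 → 5² + 8² = 25 + 64 = 89
89 → 8² + 9² = 64 + 81 = 145  — 145 repeats.
That took 11 steps.

11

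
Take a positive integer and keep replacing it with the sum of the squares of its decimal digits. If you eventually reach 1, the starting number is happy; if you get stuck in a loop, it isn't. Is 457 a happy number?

not happy

457 → 90
90 → 81
81 → 65
65 → 61
61 → 37
37 → 58
58 → 89
89 → 145
145 → 42
42 → 20
20 → 4
4 → 16
16 → 37  — 37 already seen; the sequence cycles without reaching 1.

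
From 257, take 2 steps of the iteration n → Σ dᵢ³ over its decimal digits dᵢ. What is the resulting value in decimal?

623

257 → 2³ + 5³ + 7³ = 476
476 → 4³ + 7³ + 6³ = 623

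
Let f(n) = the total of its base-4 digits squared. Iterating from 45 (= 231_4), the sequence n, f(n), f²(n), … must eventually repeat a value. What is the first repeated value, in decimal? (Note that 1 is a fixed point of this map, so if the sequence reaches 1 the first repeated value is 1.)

1

45 = (2,3,1)_4 → 2² + 3² + 1² = 14
14 = (3,2)_4 → 3² + 2² = 13
13 = (3,1)_4 → 3² + 1² = 10
10 = (2,2)_4 → 2² + 2² = 8
8 = (2,0)_4 → 2² + 0² = 4
4 = (1,0)_4 → 1² + 0² = 1  — reached the fixed point 1.
1 → 1, so 1 is the first repeated value.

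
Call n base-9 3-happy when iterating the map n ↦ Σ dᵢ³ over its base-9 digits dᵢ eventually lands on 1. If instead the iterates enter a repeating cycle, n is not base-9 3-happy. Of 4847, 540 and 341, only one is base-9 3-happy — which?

341

4847: 4847 → 809 → 1025 → 665 → 1025  — repeats 1025 (not base-9 3-happy)
540: 540 → 432 → 152 → 856 → 128 → 134 → 638 → 1198 → 470 → 476 → 980 → 540  — repeats 540 (not base-9 3-happy)
341: 341 → 577 → 345 → 99 → 9 → 1  — reaches 1 (base-9 3-happy)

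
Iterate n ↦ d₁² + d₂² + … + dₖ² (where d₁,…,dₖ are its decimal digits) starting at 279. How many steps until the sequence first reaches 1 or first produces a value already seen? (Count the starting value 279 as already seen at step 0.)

12

279 → 2² + 7² + 9² = 4 + 49 + 81 = 134
134 → 1² + 3² + 4² = 1 + 9 + 16 = 26
26 → 2² + 6² = 4 + 36 = 40
40 → 4² + 0² = 16 + 0 = 16
16 → 1² + 6² = 1 + 36 = 37
37 → 3² + 7² = 9 + 49 = 58
58 → 5² + 8² = 25 + 64 = 89
89 → 8² + 9² = 64 + 81 = 145
145 → 1² + 4² + 5² = 1 + 16 + 25 = 42
42 → 4² + 2² = 16 + 4 = 20
20 → 2² + 0² = 4 + 0 = 4
4 → 4² = 16  — 16 repeats.
That took 12 steps.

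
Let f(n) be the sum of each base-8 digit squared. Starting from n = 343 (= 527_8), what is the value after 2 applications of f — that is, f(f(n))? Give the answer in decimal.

343 = (5,2,7)_8 → 78
78 = (1,1,6)_8 → 38

38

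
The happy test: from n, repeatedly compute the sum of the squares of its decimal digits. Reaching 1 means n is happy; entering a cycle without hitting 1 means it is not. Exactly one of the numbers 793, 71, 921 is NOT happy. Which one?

71

793: 793 → 139 → 91 → 82 → 68 → 100 → 1  — reaches 1 (happy)
71: 71 → 50 → 25 → 29 → 85 → 89 → 145 → 42 → 20 → 4 → 16 → 37 → 58 → 89  — repeats 89 (not happy)
921: 921 → 86 → 100 → 1  — reaches 1 (happy)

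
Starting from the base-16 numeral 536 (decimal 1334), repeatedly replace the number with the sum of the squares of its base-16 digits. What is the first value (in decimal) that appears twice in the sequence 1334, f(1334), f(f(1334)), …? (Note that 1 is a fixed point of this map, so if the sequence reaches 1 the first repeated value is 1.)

169

1334 = (5,3,6)_16 → 5² + 3² + 6² = 70
70 = (4,6)_16 → 4² + 6² = 52
52 = (3,4)_16 → 3² + 4² = 25
25 = (1,9)_16 → 1² + 9² = 82
82 = (5,2)_16 → 5² + 2² = 29
29 = (1,13)_16 → 1² + 13² = 170
170 = (10,10)_16 → 10² + 10² = 200
200 = (12,8)_16 → 12² + 8² = 208
208 = (13,0)_16 → 13² + 0² = 169
169 = (10,9)_16 → 10² + 9² = 181
181 = (11,5)_16 → 11² + 5² = 146
146 = (9,2)_16 → 9² + 2² = 85
85 = (5,5)_16 → 5² + 5² = 50
50 = (3,2)_16 → 3² + 2² = 13
13 = (13)_16 → 13² = 169  — 169 already appeared earlier.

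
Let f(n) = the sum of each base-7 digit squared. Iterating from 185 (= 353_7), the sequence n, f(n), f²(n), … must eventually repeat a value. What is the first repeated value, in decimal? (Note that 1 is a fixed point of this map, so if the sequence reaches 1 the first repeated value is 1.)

37

185 = (3,5,3)_7 → 3² + 5² + 3² = 43
43 = (6,1)_7 → 6² + 1² = 37
37 = (5,2)_7 → 5² + 2² = 29
29 = (4,1)_7 → 4² + 1² = 17
17 = (2,3)_7 → 2² + 3² = 13
13 = (1,6)_7 → 1² + 6² = 37  — 37 already appeared earlier.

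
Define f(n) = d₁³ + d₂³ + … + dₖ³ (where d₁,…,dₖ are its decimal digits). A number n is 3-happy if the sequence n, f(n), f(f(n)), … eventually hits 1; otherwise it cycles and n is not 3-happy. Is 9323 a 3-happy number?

not 3-happy

9323 → 9³ + 3³ + 2³ + 3³ = 791
791 → 7³ + 9³ + 1³ = 1073
1073 → 1³ + 0³ + 7³ + 3³ = 371
371 → 3³ + 7³ + 1³ = 371  — 371 already seen; the sequence cycles without reaching 1.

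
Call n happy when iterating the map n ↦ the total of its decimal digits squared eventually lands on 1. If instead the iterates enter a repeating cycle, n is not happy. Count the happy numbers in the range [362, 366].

362: 362 → 49 → 97 → 130 → 10 → 1  — happy
363: 363 → 54 → 41 → 17 → 50 → 25 → 29 → 85 → 89 → 145 → 42 → 20 → 4 → 16 → 37 → 58 → 89  — not happy
364: 364 → 61 → 37 → 58 → 89 → 145 → 42 → 20 → 4 → 16 → 37  — not happy
365: 365 → 70 → 49 → 97 → 130 → 10 → 1  — happy
366: 366 → 81 → 65 → 61 → 37 → 58 → 89 → 145 → 42 → 20 → 4 → 16 → 37  — not happy
happy: 362, 365

2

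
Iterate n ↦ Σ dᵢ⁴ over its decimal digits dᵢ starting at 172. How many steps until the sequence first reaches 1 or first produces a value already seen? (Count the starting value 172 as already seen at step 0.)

172 → 1⁴ + 7⁴ + 2⁴ = 1 + 2401 + 16 = 2418
2418 → 2⁴ + 4⁴ + 1⁴ + 8⁴ = 16 + 256 + 1 + 4096 = 4369
4369 → 4⁴ + 3⁴ + 6⁴ + 9⁴ = 256 + 81 + 1296 + 6561 = 8194
8194 → 8⁴ + 1⁴ + 9⁴ + 4⁴ = 4096 + 1 + 6561 + 256 = 10914
10914 → 1⁴ + 0⁴ + 9⁴ + 1⁴ + 4⁴ = 1 + 0 + 6561 + 1 + 256 = 6819
6819 → 6⁴ + 8⁴ + 1⁴ + 9⁴ = 1296 + 4096 + 1 + 6561 = 11954
11954 → 1⁴ + 1⁴ + 9⁴ + 5⁴ + 4⁴ = 1 + 1 + 6561 + 625 + 256 = 7444
7444 → 7⁴ + 4⁴ + 4⁴ + 4⁴ = 2401 + 256 + 256 + 256 = 3169
3169 → 3⁴ + 1⁴ + 6⁴ + 9⁴ = 81 + 1 + 1296 + 6561 = 7939
7939 → 7⁴ + 9⁴ + 3⁴ + 9⁴ = 2401 + 6561 + 81 + 6561 = 15604
15604 → 1⁴ + 5⁴ + 6⁴ + 0⁴ + 4⁴ = 1 + 625 + 1296 + 0 + 256 = 2178
2178 → 2⁴ + 1⁴ + 7⁴ + 8⁴ = 16 + 1 + 2401 + 4096 = 6514
6514 → 6⁴ + 5⁴ + 1⁴ + 4⁴ = 1296 + 625 + 1 + 256 = 2178  — 2178 repeats.
That took 13 steps.

13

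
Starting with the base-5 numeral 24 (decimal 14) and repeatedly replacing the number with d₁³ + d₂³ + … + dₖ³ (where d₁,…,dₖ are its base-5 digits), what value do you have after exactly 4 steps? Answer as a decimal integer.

14 = (2,4)_5 → 2³ + 4³ = 8 + 64 = 72
72 = (2,4,2)_5 → 2³ + 4³ + 2³ = 8 + 64 + 8 = 80
80 = (3,1,0)_5 → 3³ + 1³ + 0³ = 27 + 1 + 0 = 28
28 = (1,0,3)_5 → 1³ + 0³ + 3³ = 1 + 0 + 27 = 28

28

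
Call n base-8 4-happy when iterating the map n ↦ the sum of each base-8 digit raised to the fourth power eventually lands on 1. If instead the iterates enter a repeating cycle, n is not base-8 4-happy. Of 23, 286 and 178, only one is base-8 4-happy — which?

23

23: 23 → 2417 → 2178 → 288 → 512 → 1  — reaches 1 (base-8 4-happy)
286: 286 → 1633 → 339 → 722 → 114 → 1313 → 529 → 18 → 32 → 256 → 256  — repeats 256 (not base-8 4-happy)
178: 178 → 1328 → 1568 → 337 → 642 → 33 → 257 → 257  — repeats 257 (not base-8 4-happy)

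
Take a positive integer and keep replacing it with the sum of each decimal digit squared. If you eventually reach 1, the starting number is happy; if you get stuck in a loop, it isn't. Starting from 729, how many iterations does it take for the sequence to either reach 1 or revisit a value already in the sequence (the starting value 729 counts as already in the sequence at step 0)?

729 → 7² + 2² + 9² = 49 + 4 + 81 = 134
134 → 1² + 3² + 4² = 1 + 9 + 16 = 26
26 → 2² + 6² = 4 + 36 = 40
40 → 4² + 0² = 16 + 0 = 16
16 → 1² + 6² = 1 + 36 = 37
37 → 3² + 7² = 9 + 49 = 58
58 → 5² + 8² = 25 + 64 = 89
89 → 8² + 9² = 64 + 81 = 145
145 → 1² + 4² + 5² = 1 + 16 + 25 = 42
42 → 4² + 2² = 16 + 4 = 20
20 → 2² + 0² = 4 + 0 = 4
4 → 4² = 16  — 16 repeats.
That took 12 steps.

12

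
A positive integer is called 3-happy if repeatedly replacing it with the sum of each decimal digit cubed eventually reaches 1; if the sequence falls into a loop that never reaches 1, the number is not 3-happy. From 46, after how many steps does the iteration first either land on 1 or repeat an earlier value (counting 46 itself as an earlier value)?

46 → 280
280 → 520
520 → 133
133 → 55
55 → 250
250 → 133  — 133 repeats.
That took 6 steps.

6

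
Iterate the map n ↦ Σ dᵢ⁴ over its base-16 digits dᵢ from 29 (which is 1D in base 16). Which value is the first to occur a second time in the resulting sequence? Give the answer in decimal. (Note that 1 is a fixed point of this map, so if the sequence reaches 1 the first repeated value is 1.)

29 = (1,13)_16 → 28562
28562 = (6,15,9,2)_16 → 58498
58498 = (14,4,8,2)_16 → 42784
42784 = (10,7,2,0)_16 → 12417
12417 = (3,0,8,1)_16 → 4178
4178 = (1,0,5,2)_16 → 642
642 = (2,8,2)_16 → 4128
4128 = (1,0,2,0)_16 → 17
17 = (1,1)_16 → 2
2 = (2)_16 → 16
16 = (1,0)_16 → 1  — reached the fixed point 1.
1 → 1, so 1 is the first repeated value.

1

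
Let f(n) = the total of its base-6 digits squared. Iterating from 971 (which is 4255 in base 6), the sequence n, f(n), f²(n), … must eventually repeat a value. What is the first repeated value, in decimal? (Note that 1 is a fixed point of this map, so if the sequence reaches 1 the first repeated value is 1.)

20

971 = (4,2,5,5)_6 → 4² + 2² + 5² + 5² = 16 + 4 + 25 + 25 = 70
70 = (1,5,4)_6 → 1² + 5² + 4² = 1 + 25 + 16 = 42
42 = (1,1,0)_6 → 1² + 1² + 0² = 1 + 1 + 0 = 2
2 = (2)_6 → 2² = 4
4 = (4)_6 → 4² = 16
16 = (2,4)_6 → 2² + 4² = 4 + 16 = 20
20 = (3,2)_6 → 3² + 2² = 9 + 4 = 13
13 = (2,1)_6 → 2² + 1² = 4 + 1 = 5
5 = (5)_6 → 5² = 25
25 = (4,1)_6 → 4² + 1² = 16 + 1 = 17
17 = (2,5)_6 → 2² + 5² = 4 + 25 = 29
29 = (4,5)_6 → 4² + 5² = 16 + 25 = 41
41 = (1,0,5)_6 → 1² + 0² + 5² = 1 + 0 + 25 = 26
26 = (4,2)_6 → 4² + 2² = 16 + 4 = 20  — 20 already appeared earlier.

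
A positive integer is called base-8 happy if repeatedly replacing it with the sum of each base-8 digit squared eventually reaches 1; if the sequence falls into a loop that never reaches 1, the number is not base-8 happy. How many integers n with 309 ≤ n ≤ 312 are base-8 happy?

309: 309 → 77 → 27 → 18 → 8 → 1  (reaches 1)
310: 310 → 88 → 10 → 5 → 25 → 10  (repeats 10)
311: 311 → 101 → 42 → 29 → 34 → 20 → 20  (repeats 20)
312: 312 → 65 → 2 → 4 → 16 → 4  (repeats 4)
base-8 happy: 309

1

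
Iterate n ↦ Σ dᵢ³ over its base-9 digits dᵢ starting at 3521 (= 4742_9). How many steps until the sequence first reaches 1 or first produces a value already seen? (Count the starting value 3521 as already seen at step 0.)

3521 = (4,7,4,2)_9 → 4³ + 7³ + 4³ + 2³ = 479
479 = (5,8,2)_9 → 5³ + 8³ + 2³ = 645
645 = (7,8,6)_9 → 7³ + 8³ + 6³ = 1071
1071 = (1,4,2,0)_9 → 1³ + 4³ + 2³ + 0³ = 73
73 = (8,1)_9 → 8³ + 1³ = 513
513 = (6,3,0)_9 → 6³ + 3³ + 0³ = 243
243 = (3,0,0)_9 → 3³ + 0³ + 0³ = 27
27 = (3,0)_9 → 3³ + 0³ = 27  — 27 repeats.
That took 8 steps.

8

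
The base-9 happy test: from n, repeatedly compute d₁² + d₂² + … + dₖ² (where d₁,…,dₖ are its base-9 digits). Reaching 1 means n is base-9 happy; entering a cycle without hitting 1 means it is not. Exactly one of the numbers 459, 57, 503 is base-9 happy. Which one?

459: 459 → 61 → 85 → 17 → 65 → 53 → 89 → 65  — repeats 65 (not base-9 happy)
57: 57 → 45 → 25 → 53 → 89 → 65 → 53  — repeats 53 (not base-9 happy)
503: 503 → 101 → 9 → 1  — reaches 1 (base-9 happy)

503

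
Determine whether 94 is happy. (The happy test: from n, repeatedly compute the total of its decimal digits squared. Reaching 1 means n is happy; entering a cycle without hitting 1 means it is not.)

94 → 97
97 → 130
130 → 10
10 → 1  — reached 1.

happy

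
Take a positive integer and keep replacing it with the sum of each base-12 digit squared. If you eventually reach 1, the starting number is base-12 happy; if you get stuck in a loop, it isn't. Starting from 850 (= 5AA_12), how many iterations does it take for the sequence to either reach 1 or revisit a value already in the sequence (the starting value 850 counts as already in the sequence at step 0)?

850 = (5,10,10)_12 → 225
225 = (1,6,9)_12 → 118
118 = (9,10)_12 → 181
181 = (1,3,1)_12 → 11
11 = (11)_12 → 121
121 = (10,1)_12 → 101
101 = (8,5)_12 → 89
89 = (7,5)_12 → 74
74 = (6,2)_12 → 40
40 = (3,4)_12 → 25
25 = (2,1)_12 → 5
5 = (5)_12 → 25  — 25 repeats.
That took 12 steps.

12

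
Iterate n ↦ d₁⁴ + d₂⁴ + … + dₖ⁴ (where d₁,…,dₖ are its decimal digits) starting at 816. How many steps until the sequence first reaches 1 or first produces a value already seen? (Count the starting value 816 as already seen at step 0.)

14

816 → 8⁴ + 1⁴ + 6⁴ = 4096 + 1 + 1296 = 5393
5393 → 5⁴ + 3⁴ + 9⁴ + 3⁴ = 625 + 81 + 6561 + 81 = 7348
7348 → 7⁴ + 3⁴ + 4⁴ + 8⁴ = 2401 + 81 + 256 + 4096 = 6834
6834 → 6⁴ + 8⁴ + 3⁴ + 4⁴ = 1296 + 4096 + 81 + 256 = 5729
5729 → 5⁴ + 7⁴ + 2⁴ + 9⁴ = 625 + 2401 + 16 + 6561 = 9603
9603 → 9⁴ + 6⁴ + 0⁴ + 3⁴ = 6561 + 1296 + 0 + 81 = 7938
7938 → 7⁴ + 9⁴ + 3⁴ + 8⁴ = 2401 + 6561 + 81 + 4096 = 13139
13139 → 1⁴ + 3⁴ + 1⁴ + 3⁴ + 9⁴ = 1 + 81 + 1 + 81 + 6561 = 6725
6725 → 6⁴ + 7⁴ + 2⁴ + 5⁴ = 1296 + 2401 + 16 + 625 = 4338
4338 → 4⁴ + 3⁴ + 3⁴ + 8⁴ = 256 + 81 + 81 + 4096 = 4514
4514 → 4⁴ + 5⁴ + 1⁴ + 4⁴ = 256 + 625 + 1 + 256 = 1138
1138 → 1⁴ + 1⁴ + 3⁴ + 8⁴ = 1 + 1 + 81 + 4096 = 4179
4179 → 4⁴ + 1⁴ + 7⁴ + 9⁴ = 256 + 1 + 2401 + 6561 = 9219
9219 → 9⁴ + 2⁴ + 1⁴ + 9⁴ = 6561 + 16 + 1 + 6561 = 13139  — 13139 repeats.
That took 14 steps.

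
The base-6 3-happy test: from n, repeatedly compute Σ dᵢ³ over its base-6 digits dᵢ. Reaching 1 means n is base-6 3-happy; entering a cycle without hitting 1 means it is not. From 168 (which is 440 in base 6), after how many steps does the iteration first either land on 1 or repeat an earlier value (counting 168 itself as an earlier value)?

6

168 = (4,4,0)_6 → 128
128 = (3,3,2)_6 → 62
62 = (1,4,2)_6 → 73
73 = (2,0,1)_6 → 9
9 = (1,3)_6 → 28
28 = (4,4)_6 → 128  — 128 repeats.
That took 6 steps.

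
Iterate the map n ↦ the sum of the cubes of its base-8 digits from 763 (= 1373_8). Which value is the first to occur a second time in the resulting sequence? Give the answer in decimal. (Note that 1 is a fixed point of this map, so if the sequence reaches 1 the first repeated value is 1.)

433

763 = (1,3,7,3)_8 → 1³ + 3³ + 7³ + 3³ = 1 + 27 + 343 + 27 = 398
398 = (6,1,6)_8 → 6³ + 1³ + 6³ = 216 + 1 + 216 = 433
433 = (6,6,1)_8 → 6³ + 6³ + 1³ = 216 + 216 + 1 = 433  — 433 already appeared earlier.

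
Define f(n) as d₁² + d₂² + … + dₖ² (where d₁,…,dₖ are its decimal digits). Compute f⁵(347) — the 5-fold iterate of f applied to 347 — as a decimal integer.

347 → 3² + 4² + 7² = 9 + 16 + 49 = 74
74 → 7² + 4² = 49 + 16 = 65
65 → 6² + 5² = 36 + 25 = 61
61 → 6² + 1² = 36 + 1 = 37
37 → 3² + 7² = 9 + 49 = 58

58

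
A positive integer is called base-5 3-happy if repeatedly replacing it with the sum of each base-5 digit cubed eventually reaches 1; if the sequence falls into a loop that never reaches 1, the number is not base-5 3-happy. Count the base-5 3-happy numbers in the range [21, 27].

1

21: 21 → 65 → 35 → 9 → 65  (repeats 65)
22: 22 → 72 → 80 → 28 → 28  (repeats 28)
23: 23 → 91 → 55 → 9 → 65 → 35 → 9  (repeats 9)
24: 24 → 128 → 28 → 28  (repeats 28)
25: 25 → 1  (reaches 1)
26: 26 → 2 → 8 → 28 → 28  (repeats 28)
27: 27 → 9 → 65 → 35 → 9  (repeats 9)
base-5 3-happy: 25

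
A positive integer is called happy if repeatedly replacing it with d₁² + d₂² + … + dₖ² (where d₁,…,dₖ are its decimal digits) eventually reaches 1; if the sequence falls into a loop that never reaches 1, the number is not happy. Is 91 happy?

happy

91 → 9² + 1² = 82
82 → 8² + 2² = 68
68 → 6² + 8² = 100
100 → 1² + 0² + 0² = 1  — reached 1.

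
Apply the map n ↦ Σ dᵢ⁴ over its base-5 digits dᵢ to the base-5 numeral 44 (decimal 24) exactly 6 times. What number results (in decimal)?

24 = (4,4)_5 → 4⁴ + 4⁴ = 512
512 = (4,0,2,2)_5 → 4⁴ + 0⁴ + 2⁴ + 2⁴ = 288
288 = (2,1,2,3)_5 → 2⁴ + 1⁴ + 2⁴ + 3⁴ = 114
114 = (4,2,4)_5 → 4⁴ + 2⁴ + 4⁴ = 528
528 = (4,1,0,3)_5 → 4⁴ + 1⁴ + 0⁴ + 3⁴ = 338
338 = (2,3,2,3)_5 → 2⁴ + 3⁴ + 2⁴ + 3⁴ = 194

194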